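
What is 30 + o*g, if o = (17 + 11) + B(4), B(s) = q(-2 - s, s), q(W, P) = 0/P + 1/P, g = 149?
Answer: 16957/4 ≈ 4239.3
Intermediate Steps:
q(W, P) = 1/P (q(W, P) = 0 + 1/P = 1/P)
B(s) = 1/s
o = 113/4 (o = (17 + 11) + 1/4 = 28 + ¼ = 113/4 ≈ 28.250)
30 + o*g = 30 + (113/4)*149 = 30 + 16837/4 = 16957/4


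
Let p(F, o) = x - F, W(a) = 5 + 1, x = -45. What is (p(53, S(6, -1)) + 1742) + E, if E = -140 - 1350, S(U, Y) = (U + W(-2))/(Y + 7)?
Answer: 154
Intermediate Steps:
W(a) = 6
S(U, Y) = (6 + U)/(7 + Y) (S(U, Y) = (U + 6)/(Y + 7) = (6 + U)/(7 + Y))
p(F, o) = -45 - F
E = -1490
(p(53, S(6, -1)) + 1742) + E = ((-45 - 1*53) + 1742) - 1490 = ((-45 - 53) + 1742) - 1490 = (-98 + 1742) - 1490 = 1644 - 1490 = 154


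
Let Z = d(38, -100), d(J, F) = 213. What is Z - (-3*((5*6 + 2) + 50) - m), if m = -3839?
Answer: -3380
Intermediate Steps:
Z = 213
Z - (-3*((5*6 + 2) + 50) - m) = 213 - (-3*((5*6 + 2) + 50) - 1*(-3839)) = 213 - (-3*((30 + 2) + 50) + 3839) = 213 - (-3*(32 + 50) + 3839) = 213 - (-3*82 + 3839) = 213 - (-246 + 3839) = 213 - 1*3593 = 213 - 3593 = -3380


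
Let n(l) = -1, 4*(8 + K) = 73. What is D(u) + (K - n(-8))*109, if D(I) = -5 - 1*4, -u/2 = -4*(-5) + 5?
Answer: 4869/4 ≈ 1217.3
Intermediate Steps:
K = 41/4 (K = -8 + (¼)*73 = -8 + 73/4 = 41/4 ≈ 10.250)
u = -50 (u = -2*(-4*(-5) + 5) = -2*(20 + 5) = -2*25 = -50)
D(I) = -9 (D(I) = -5 - 4 = -9)
D(u) + (K - n(-8))*109 = -9 + (41/4 - 1*(-1))*109 = -9 + (41/4 + 1)*109 = -9 + (45/4)*109 = -9 + 4905/4 = 4869/4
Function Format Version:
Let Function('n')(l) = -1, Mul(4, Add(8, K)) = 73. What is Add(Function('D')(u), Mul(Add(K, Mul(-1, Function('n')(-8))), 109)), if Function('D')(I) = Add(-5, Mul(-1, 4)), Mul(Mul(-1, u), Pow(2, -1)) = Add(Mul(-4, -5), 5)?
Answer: Rational(4869, 4) ≈ 1217.3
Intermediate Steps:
K = Rational(41, 4) (K = Add(-8, Mul(Rational(1, 4), 73)) = Add(-8, Rational(73, 4)) = Rational(41, 4) ≈ 10.250)
u = -50 (u = Mul(-2, Add(Mul(-4, -5), 5)) = Mul(-2, Add(20, 5)) = Mul(-2, 25) = -50)
Function('D')(I) = -9 (Function('D')(I) = Add(-5, -4) = -9)
Add(Function('D')(u), Mul(Add(K, Mul(-1, Function('n')(-8))), 109)) = Add(-9, Mul(Add(Rational(41, 4), Mul(-1, -1)), 109)) = Add(-9, Mul(Add(Rational(41, 4), 1), 109)) = Add(-9, Mul(Rational(45, 4), 109)) = Add(-9, Rational(4905, 4)) = Rational(4869, 4)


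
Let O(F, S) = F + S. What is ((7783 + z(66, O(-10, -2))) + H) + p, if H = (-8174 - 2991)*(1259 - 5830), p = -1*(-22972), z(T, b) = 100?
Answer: 51066070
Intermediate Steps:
p = 22972
H = 51035215 (H = -11165*(-4571) = 51035215)
((7783 + z(66, O(-10, -2))) + H) + p = ((7783 + 100) + 51035215) + 22972 = (7883 + 51035215) + 22972 = 51043098 + 22972 = 51066070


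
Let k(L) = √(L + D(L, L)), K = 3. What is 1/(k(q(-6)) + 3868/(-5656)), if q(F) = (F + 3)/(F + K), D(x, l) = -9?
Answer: -1367338/16930257 - 3998792*I*√2/16930257 ≈ -0.080763 - 0.33403*I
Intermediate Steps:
q(F) = 1 (q(F) = (F + 3)/(F + 3) = (3 + F)/(3 + F) = 1)
k(L) = √(-9 + L) (k(L) = √(L - 9) = √(-9 + L))
1/(k(q(-6)) + 3868/(-5656)) = 1/(√(-9 + 1) + 3868/(-5656)) = 1/(√(-8) + 3868*(-1/5656)) = 1/(2*I*√2 - 967/1414) = 1/(-967/1414 + 2*I*√2)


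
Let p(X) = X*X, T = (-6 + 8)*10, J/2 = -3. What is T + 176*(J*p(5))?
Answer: -26380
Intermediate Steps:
J = -6 (J = 2*(-3) = -6)
T = 20 (T = 2*10 = 20)
p(X) = X²
T + 176*(J*p(5)) = 20 + 176*(-6*5²) = 20 + 176*(-6*25) = 20 + 176*(-150) = 20 - 26400 = -26380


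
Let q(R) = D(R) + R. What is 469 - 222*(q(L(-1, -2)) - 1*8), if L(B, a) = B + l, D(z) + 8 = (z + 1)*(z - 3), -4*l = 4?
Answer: 3355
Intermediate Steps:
l = -1 (l = -1/4*4 = -1)
D(z) = -8 + (1 + z)*(-3 + z) (D(z) = -8 + (z + 1)*(z - 3) = -8 + (1 + z)*(-3 + z))
L(B, a) = -1 + B (L(B, a) = B - 1 = -1 + B)
q(R) = -11 + R**2 - R (q(R) = (-11 + R**2 - 2*R) + R = -11 + R**2 - R)
469 - 222*(q(L(-1, -2)) - 1*8) = 469 - 222*((-11 + (-1 - 1)**2 - (-1 - 1)) - 1*8) = 469 - 222*((-11 + (-2)**2 - 1*(-2)) - 8) = 469 - 222*((-11 + 4 + 2) - 8) = 469 - 222*(-5 - 8) = 469 - 222*(-13) = 469 + 2886 = 3355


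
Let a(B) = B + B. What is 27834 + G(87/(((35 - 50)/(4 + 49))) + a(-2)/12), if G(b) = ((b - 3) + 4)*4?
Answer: 399106/15 ≈ 26607.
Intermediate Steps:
a(B) = 2*B
G(b) = 4 + 4*b (G(b) = ((-3 + b) + 4)*4 = (1 + b)*4 = 4 + 4*b)
27834 + G(87/(((35 - 50)/(4 + 49))) + a(-2)/12) = 27834 + (4 + 4*(87/(((35 - 50)/(4 + 49))) + (2*(-2))/12)) = 27834 + (4 + 4*(87/((-15/53)) - 4*1/12)) = 27834 + (4 + 4*(87/((-15*1/53)) - 1/3)) = 27834 + (4 + 4*(87/(-15/53) - 1/3)) = 27834 + (4 + 4*(87*(-53/15) - 1/3)) = 27834 + (4 + 4*(-1537/5 - 1/3)) = 27834 + (4 + 4*(-4616/15)) = 27834 + (4 - 18464/15) = 27834 - 18404/15 = 399106/15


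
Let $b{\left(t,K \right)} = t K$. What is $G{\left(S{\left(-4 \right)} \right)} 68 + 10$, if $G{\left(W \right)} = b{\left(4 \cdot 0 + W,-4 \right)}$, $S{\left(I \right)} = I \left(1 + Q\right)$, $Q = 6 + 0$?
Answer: $7626$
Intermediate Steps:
$Q = 6$
$S{\left(I \right)} = 7 I$ ($S{\left(I \right)} = I \left(1 + 6\right) = I 7 = 7 I$)
$b{\left(t,K \right)} = K t$
$G{\left(W \right)} = - 4 W$ ($G{\left(W \right)} = - 4 \left(4 \cdot 0 + W\right) = - 4 \left(0 + W\right) = - 4 W$)
$G{\left(S{\left(-4 \right)} \right)} 68 + 10 = - 4 \cdot 7 \left(-4\right) 68 + 10 = \left(-4\right) \left(-28\right) 68 + 10 = 112 \cdot 68 + 10 = 7616 + 10 = 7626$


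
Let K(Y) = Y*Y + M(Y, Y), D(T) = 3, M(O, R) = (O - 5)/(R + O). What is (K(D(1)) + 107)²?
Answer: 120409/9 ≈ 13379.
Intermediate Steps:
M(O, R) = (-5 + O)/(O + R)
K(Y) = Y² + (-5 + Y)/(2*Y) (K(Y) = Y*Y + (-5 + Y)/(Y + Y) = Y² + (-5 + Y)/((2*Y)) = Y² + (1/(2*Y))*(-5 + Y) = Y² + (-5 + Y)/(2*Y))
(K(D(1)) + 107)² = ((½)*(-5 + 3 + 2*3³)/3 + 107)² = ((½)*(⅓)*(-5 + 3 + 2*27) + 107)² = ((½)*(⅓)*(-5 + 3 + 54) + 107)² = ((½)*(⅓)*52 + 107)² = (26/3 + 107)² = (347/3)² = 120409/9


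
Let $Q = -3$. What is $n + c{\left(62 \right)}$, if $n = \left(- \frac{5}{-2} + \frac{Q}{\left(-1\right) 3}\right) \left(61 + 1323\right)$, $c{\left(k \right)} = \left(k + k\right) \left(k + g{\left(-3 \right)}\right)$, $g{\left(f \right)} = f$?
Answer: $12160$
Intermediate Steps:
$c{\left(k \right)} = 2 k \left(-3 + k\right)$ ($c{\left(k \right)} = \left(k + k\right) \left(k - 3\right) = 2 k \left(-3 + k\right)$)
$n = 4844$ ($n = \left(- \frac{5}{-2} - \frac{3}{\left(-1\right) 3}\right) \left(61 + 1323\right) = \left(\left(-5\right) \left(- \frac{1}{2}\right) - \frac{3}{-3}\right) 1384 = \left(\frac{5}{2} - -1\right) 1384 = \left(\frac{5}{2} + 1\right) 1384 = \frac{7}{2} \cdot 1384 = 4844$)
$n + c{\left(62 \right)} = 4844 + 2 \cdot 62 \left(-3 + 62\right) = 4844 + 2 \cdot 62 \cdot 59 = 4844 + 7316 = 12160$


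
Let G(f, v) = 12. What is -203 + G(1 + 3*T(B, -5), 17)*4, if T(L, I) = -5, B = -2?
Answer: -155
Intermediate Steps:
-203 + G(1 + 3*T(B, -5), 17)*4 = -203 + 12*4 = -203 + 48 = -155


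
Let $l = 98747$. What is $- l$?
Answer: $-98747$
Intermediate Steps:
$- l = \left(-1\right) 98747 = -98747$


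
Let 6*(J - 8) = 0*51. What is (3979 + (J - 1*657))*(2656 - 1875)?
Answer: 2600730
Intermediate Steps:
J = 8 (J = 8 + (0*51)/6 = 8 + (⅙)*0 = 8 + 0 = 8)
(3979 + (J - 1*657))*(2656 - 1875) = (3979 + (8 - 1*657))*(2656 - 1875) = (3979 + (8 - 657))*781 = (3979 - 649)*781 = 3330*781 = 2600730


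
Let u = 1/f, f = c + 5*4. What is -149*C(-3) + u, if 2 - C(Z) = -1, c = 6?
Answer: -11621/26 ≈ -446.96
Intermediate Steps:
C(Z) = 3 (C(Z) = 2 - 1*(-1) = 2 + 1 = 3)
f = 26 (f = 6 + 5*4 = 6 + 20 = 26)
u = 1/26 ≈ 0.038462
-149*C(-3) + u = -149*3 + 1/26 = -447 + 1/26 = -11621/26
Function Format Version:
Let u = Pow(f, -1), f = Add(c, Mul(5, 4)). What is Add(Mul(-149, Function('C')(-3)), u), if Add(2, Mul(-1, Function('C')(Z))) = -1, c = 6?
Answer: Rational(-11621, 26) ≈ -446.96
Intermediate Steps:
Function('C')(Z) = 3 (Function('C')(Z) = Add(2, Mul(-1, -1)) = Add(2, 1) = 3)
f = 26 (f = Add(6, Mul(5, 4)) = Add(6, 20) = 26)
u = Rational(1, 26) (u = Pow(26, -1) = Rational(1, 26) ≈ 0.038462)
Add(Mul(-149, Function('C')(-3)), u) = Add(Mul(-149, 3), Rational(1, 26)) = Add(-447, Rational(1, 26)) = Rational(-11621, 26)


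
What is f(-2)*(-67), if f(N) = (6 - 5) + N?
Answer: 67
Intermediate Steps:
f(N) = 1 + N
f(-2)*(-67) = (1 - 2)*(-67) = -1*(-67) = 67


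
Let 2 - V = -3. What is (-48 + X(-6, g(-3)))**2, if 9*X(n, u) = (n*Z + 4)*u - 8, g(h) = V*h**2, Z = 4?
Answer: 1795600/81 ≈ 22168.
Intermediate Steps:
V = 5 (V = 2 - 1*(-3) = 2 + 3 = 5)
g(h) = 5*h**2
X(n, u) = -8/9 + u*(4 + 4*n)/9 (X(n, u) = ((n*4 + 4)*u - 8)/9 = ((4*n + 4)*u - 8)/9 = ((4 + 4*n)*u - 8)/9 = (u*(4 + 4*n) - 8)/9 = (-8 + u*(4 + 4*n))/9 = -8/9 + u*(4 + 4*n)/9)
(-48 + X(-6, g(-3)))**2 = (-48 + (-8/9 + 4*(5*(-3)**2)/9 + (4/9)*(-6)*(5*(-3)**2)))**2 = (-48 + (-8/9 + 4*(5*9)/9 + (4/9)*(-6)*(5*9)))**2 = (-48 + (-8/9 + (4/9)*45 + (4/9)*(-6)*45))**2 = (-48 + (-8/9 + 20 - 120))**2 = (-48 - 908/9)**2 = (-1340/9)**2 = 1795600/81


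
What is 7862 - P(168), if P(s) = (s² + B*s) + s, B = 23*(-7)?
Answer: 6518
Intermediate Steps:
B = -161
P(s) = s² - 160*s (P(s) = (s² - 161*s) + s = s² - 160*s)
7862 - P(168) = 7862 - 168*(-160 + 168) = 7862 - 168*8 = 7862 - 1*1344 = 7862 - 1344 = 6518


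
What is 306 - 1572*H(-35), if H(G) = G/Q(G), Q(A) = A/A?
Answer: 55326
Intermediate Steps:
Q(A) = 1
H(G) = G (H(G) = G/1 = G*1 = G)
306 - 1572*H(-35) = 306 - 1572*(-35) = 306 + 55020 = 55326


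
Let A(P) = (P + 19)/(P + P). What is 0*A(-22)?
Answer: 0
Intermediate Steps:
A(P) = (19 + P)/(2*P) (A(P) = (19 + P)/((2*P)) = (19 + P)*(1/(2*P)) = (19 + P)/(2*P))
0*A(-22) = 0*((1/2)*(19 - 22)/(-22)) = 0*((1/2)*(-1/22)*(-3)) = 0*(3/44) = 0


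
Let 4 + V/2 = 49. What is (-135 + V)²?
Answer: 2025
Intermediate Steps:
V = 90 (V = -8 + 2*49 = -8 + 98 = 90)
(-135 + V)² = (-135 + 90)² = (-45)² = 2025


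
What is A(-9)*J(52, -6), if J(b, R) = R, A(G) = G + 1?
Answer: 48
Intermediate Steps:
A(G) = 1 + G
A(-9)*J(52, -6) = (1 - 9)*(-6) = -8*(-6) = 48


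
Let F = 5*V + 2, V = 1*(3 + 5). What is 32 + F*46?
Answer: 1964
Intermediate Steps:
V = 8 (V = 1*8 = 8)
F = 42 (F = 5*8 + 2 = 40 + 2 = 42)
32 + F*46 = 32 + 42*46 = 32 + 1932 = 1964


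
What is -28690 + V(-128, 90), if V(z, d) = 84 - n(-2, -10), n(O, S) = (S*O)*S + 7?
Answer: -28413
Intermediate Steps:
n(O, S) = 7 + O*S² (n(O, S) = (O*S)*S + 7 = O*S² + 7 = 7 + O*S²)
V(z, d) = 277 (V(z, d) = 84 - (7 - 2*(-10)²) = 84 - (7 - 2*100) = 84 - (7 - 200) = 84 - 1*(-193) = 84 + 193 = 277)
-28690 + V(-128, 90) = -28690 + 277 = -28413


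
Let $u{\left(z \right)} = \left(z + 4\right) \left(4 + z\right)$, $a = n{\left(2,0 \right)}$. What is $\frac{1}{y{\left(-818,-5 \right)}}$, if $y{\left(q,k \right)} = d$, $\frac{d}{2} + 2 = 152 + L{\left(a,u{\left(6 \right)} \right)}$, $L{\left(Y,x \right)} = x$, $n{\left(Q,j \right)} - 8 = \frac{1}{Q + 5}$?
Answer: $\frac{1}{500} \approx 0.002$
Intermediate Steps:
$n{\left(Q,j \right)} = 8 + \frac{1}{5 + Q}$ ($n{\left(Q,j \right)} = 8 + \frac{1}{Q + 5} = 8 + \frac{1}{5 + Q}$)
$a = \frac{57}{7}$ ($a = \frac{41 + 8 \cdot 2}{5 + 2} = \frac{41 + 16}{7} = \frac{1}{7} \cdot 57 = \frac{57}{7} \approx 8.1429$)
$u{\left(z \right)} = \left(4 + z\right)^{2}$ ($u{\left(z \right)} = \left(4 + z\right) \left(4 + z\right) = \left(4 + z\right)^{2}$)
$d = 500$ ($d = -4 + 2 \left(152 + \left(4 + 6\right)^{2}\right) = -4 + 2 \left(152 + 10^{2}\right) = -4 + 2 \left(152 + 100\right) = -4 + 2 \cdot 252 = -4 + 504 = 500$)
$y{\left(q,k \right)} = 500$
$\frac{1}{y{\left(-818,-5 \right)}} = \frac{1}{500}$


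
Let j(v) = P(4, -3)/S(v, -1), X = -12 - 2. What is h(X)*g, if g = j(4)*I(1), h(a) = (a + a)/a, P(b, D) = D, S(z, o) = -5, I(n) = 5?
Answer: 6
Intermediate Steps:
X = -14
h(a) = 2 (h(a) = (2*a)/a = 2)
j(v) = ⅗ (j(v) = -3/(-5) = -3*(-⅕) = ⅗)
g = 3 (g = (⅗)*5 = 3)
h(X)*g = 2*3 = 6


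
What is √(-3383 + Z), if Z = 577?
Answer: I*√2806 ≈ 52.972*I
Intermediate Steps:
√(-3383 + Z) = √(-3383 + 577) = √(-2806) = I*√2806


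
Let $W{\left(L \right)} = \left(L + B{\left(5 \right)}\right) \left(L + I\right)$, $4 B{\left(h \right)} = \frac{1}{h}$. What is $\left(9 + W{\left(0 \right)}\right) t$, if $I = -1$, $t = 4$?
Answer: $\frac{179}{5} \approx 35.8$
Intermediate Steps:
$B{\left(h \right)} = \frac{1}{4 h}$
$W{\left(L \right)} = \left(-1 + L\right) \left(\frac{1}{20} + L\right)$ ($W{\left(L \right)} = \left(L + \frac{1}{4 \cdot 5}\right) \left(L - 1\right) = \left(L + \frac{1}{4} \cdot \frac{1}{5}\right) \left(-1 + L\right) = \left(L + \frac{1}{20}\right) \left(-1 + L\right) = \left(\frac{1}{20} + L\right) \left(-1 + L\right) = \left(-1 + L\right) \left(\frac{1}{20} + L\right)$)
$\left(9 + W{\left(0 \right)}\right) t = \left(9 - \left(\frac{1}{20} - 0^{2}\right)\right) 4 = \left(9 + \left(- \frac{1}{20} + 0 + 0\right)\right) 4 = \left(9 - \frac{1}{20}\right) 4 = \frac{179}{20} \cdot 4 = \frac{179}{5}$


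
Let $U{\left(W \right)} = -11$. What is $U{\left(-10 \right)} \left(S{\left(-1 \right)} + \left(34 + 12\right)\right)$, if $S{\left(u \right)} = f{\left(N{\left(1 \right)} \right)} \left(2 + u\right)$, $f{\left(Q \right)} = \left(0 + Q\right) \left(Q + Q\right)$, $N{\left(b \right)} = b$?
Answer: $-528$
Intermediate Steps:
$f{\left(Q \right)} = 2 Q^{2}$ ($f{\left(Q \right)} = Q 2 Q = 2 Q^{2}$)
$S{\left(u \right)} = 4 + 2 u$ ($S{\left(u \right)} = 2 \cdot 1^{2} \left(2 + u\right) = 2 \cdot 1 \left(2 + u\right) = 2 \left(2 + u\right) = 4 + 2 u$)
$U{\left(-10 \right)} \left(S{\left(-1 \right)} + \left(34 + 12\right)\right) = - 11 \left(\left(4 + 2 \left(-1\right)\right) + \left(34 + 12\right)\right) = - 11 \left(\left(4 - 2\right) + 46\right) = - 11 \left(2 + 46\right) = \left(-11\right) 48 = -528$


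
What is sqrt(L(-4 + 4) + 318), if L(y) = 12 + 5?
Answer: sqrt(335) ≈ 18.303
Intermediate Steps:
L(y) = 17
sqrt(L(-4 + 4) + 318) = sqrt(17 + 318) = sqrt(335)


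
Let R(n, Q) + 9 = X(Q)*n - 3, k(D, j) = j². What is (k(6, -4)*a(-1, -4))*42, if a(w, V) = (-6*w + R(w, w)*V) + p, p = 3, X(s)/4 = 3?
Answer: 70560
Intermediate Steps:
X(s) = 12 (X(s) = 4*3 = 12)
R(n, Q) = -12 + 12*n (R(n, Q) = -9 + (12*n - 3) = -9 + (-3 + 12*n) = -12 + 12*n)
a(w, V) = 3 - 6*w + V*(-12 + 12*w) (a(w, V) = (-6*w + (-12 + 12*w)*V) + 3 = (-6*w + V*(-12 + 12*w)) + 3 = 3 - 6*w + V*(-12 + 12*w))
(k(6, -4)*a(-1, -4))*42 = ((-4)²*(3 - 6*(-1) + 12*(-4)*(-1 - 1)))*42 = (16*(3 + 6 + 12*(-4)*(-2)))*42 = (16*(3 + 6 + 96))*42 = (16*105)*42 = 1680*42 = 70560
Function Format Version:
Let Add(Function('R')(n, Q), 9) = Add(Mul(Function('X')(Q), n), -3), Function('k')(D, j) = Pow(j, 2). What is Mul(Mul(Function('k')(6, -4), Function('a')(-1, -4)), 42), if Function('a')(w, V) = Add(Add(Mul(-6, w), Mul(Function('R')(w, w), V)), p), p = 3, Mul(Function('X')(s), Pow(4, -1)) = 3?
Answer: 70560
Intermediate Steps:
Function('X')(s) = 12 (Function('X')(s) = Mul(4, 3) = 12)
Function('R')(n, Q) = Add(-12, Mul(12, n)) (Function('R')(n, Q) = Add(-9, Add(Mul(12, n), -3)) = Add(-9, Add(-3, Mul(12, n))) = Add(-12, Mul(12, n)))
Function('a')(w, V) = Add(3, Mul(-6, w), Mul(V, Add(-12, Mul(12, w)))) (Function('a')(w, V) = Add(Add(Mul(-6, w), Mul(Add(-12, Mul(12, w)), V)), 3) = Add(Add(Mul(-6, w), Mul(V, Add(-12, Mul(12, w)))), 3) = Add(3, Mul(-6, w), Mul(V, Add(-12, Mul(12, w)))))
Mul(Mul(Function('k')(6, -4), Function('a')(-1, -4)), 42) = Mul(Mul(Pow(-4, 2), Add(3, Mul(-6, -1), Mul(12, -4, Add(-1, -1)))), 42) = Mul(Mul(16, Add(3, 6, Mul(12, -4, -2))), 42) = Mul(Mul(16, Add(3, 6, 96)), 42) = Mul(Mul(16, 105), 42) = Mul(1680, 42) = 70560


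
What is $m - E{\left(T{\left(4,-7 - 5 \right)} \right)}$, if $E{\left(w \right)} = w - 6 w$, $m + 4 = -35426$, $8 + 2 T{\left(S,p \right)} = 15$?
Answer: $- \frac{70825}{2} \approx -35413.0$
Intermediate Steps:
$T{\left(S,p \right)} = \frac{7}{2}$ ($T{\left(S,p \right)} = -4 + \frac{1}{2} \cdot 15 = -4 + \frac{15}{2} = \frac{7}{2}$)
$m = -35430$ ($m = -4 - 35426 = -35430$)
$E{\left(w \right)} = - 5 w$
$m - E{\left(T{\left(4,-7 - 5 \right)} \right)} = -35430 - \left(-5\right) \frac{7}{2} = -35430 - - \frac{35}{2} = -35430 + \frac{35}{2} = - \frac{70825}{2}$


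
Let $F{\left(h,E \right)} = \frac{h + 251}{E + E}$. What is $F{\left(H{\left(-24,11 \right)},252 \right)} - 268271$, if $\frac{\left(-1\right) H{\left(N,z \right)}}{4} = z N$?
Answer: $- \frac{135207277}{504} \approx -2.6827 \cdot 10^{5}$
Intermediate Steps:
$H{\left(N,z \right)} = - 4 N z$ ($H{\left(N,z \right)} = - 4 z N = - 4 N z$)
$F{\left(h,E \right)} = \frac{251 + h}{2 E}$
$F{\left(H{\left(-24,11 \right)},252 \right)} - 268271 = \frac{251 - \left(-96\right) 11}{2 \cdot 252} - 268271 = \frac{1}{2} \cdot \frac{1}{252} \left(251 + 1056\right) - 268271 = \frac{1}{2} \cdot \frac{1}{252} \cdot 1307 - 268271 = \frac{1307}{504} - 268271 = - \frac{135207277}{504}$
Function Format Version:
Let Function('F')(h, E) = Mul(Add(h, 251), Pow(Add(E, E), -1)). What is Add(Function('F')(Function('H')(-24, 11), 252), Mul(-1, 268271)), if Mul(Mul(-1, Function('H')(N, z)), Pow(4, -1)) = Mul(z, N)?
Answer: Rational(-135207277, 504) ≈ -2.6827e+5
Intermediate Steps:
Function('H')(N, z) = Mul(-4, N, z) (Function('H')(N, z) = Mul(-4, Mul(z, N)) = Mul(-4, Mul(N, z)) = Mul(-4, N, z))
Function('F')(h, E) = Mul(Rational(1, 2), Pow(E, -1), Add(251, h)) (Function('F')(h, E) = Mul(Add(251, h), Pow(Mul(2, E), -1)) = Mul(Add(251, h), Mul(Rational(1, 2), Pow(E, -1))) = Mul(Rational(1, 2), Pow(E, -1), Add(251, h)))
Add(Function('F')(Function('H')(-24, 11), 252), Mul(-1, 268271)) = Add(Mul(Rational(1, 2), Pow(252, -1), Add(251, Mul(-4, -24, 11))), Mul(-1, 268271)) = Add(Mul(Rational(1, 2), Rational(1, 252), Add(251, 1056)), -268271) = Add(Mul(Rational(1, 2), Rational(1, 252), 1307), -268271) = Add(Rational(1307, 504), -268271) = Rational(-135207277, 504)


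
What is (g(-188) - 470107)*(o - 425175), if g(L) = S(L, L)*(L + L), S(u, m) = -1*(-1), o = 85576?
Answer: 159775556317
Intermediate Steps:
S(u, m) = 1
g(L) = 2*L (g(L) = 1*(L + L) = 1*(2*L) = 2*L)
(g(-188) - 470107)*(o - 425175) = (2*(-188) - 470107)*(85576 - 425175) = (-376 - 470107)*(-339599) = -470483*(-339599) = 159775556317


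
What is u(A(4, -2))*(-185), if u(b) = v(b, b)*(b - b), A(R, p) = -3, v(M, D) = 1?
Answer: 0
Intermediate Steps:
u(b) = 0 (u(b) = 1*(b - b) = 1*0 = 0)
u(A(4, -2))*(-185) = 0*(-185) = 0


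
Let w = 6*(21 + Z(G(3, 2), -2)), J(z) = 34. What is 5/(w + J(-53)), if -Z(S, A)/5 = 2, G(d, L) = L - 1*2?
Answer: 1/20 ≈ 0.050000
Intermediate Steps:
G(d, L) = -2 + L (G(d, L) = L - 2 = -2 + L)
Z(S, A) = -10 (Z(S, A) = -5*2 = -10)
w = 66 (w = 6*(21 - 10) = 6*11 = 66)
5/(w + J(-53)) = 5/(66 + 34) = 5/100 = 5*(1/100) = 1/20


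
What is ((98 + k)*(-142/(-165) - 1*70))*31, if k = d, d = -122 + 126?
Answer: -12024032/55 ≈ -2.1862e+5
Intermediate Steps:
d = 4
k = 4
((98 + k)*(-142/(-165) - 1*70))*31 = ((98 + 4)*(-142/(-165) - 1*70))*31 = (102*(-142*(-1/165) - 70))*31 = (102*(142/165 - 70))*31 = (102*(-11408/165))*31 = -387872/55*31 = -12024032/55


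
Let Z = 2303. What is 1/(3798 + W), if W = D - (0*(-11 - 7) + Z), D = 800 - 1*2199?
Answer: 1/96 ≈ 0.010417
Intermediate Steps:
D = -1399 (D = 800 - 2199 = -1399)
W = -3702 (W = -1399 - (0*(-11 - 7) + 2303) = -1399 - (0*(-18) + 2303) = -1399 - (0 + 2303) = -1399 - 1*2303 = -1399 - 2303 = -3702)
1/(3798 + W) = 1/(3798 - 3702) = 1/96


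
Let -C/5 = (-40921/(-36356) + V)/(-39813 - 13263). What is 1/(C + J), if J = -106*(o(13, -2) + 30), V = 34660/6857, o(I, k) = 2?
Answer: -13231480150992/44881172968693579 ≈ -0.00029481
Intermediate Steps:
V = 34660/6857 (V = 34660*(1/6857) = 34660/6857 ≈ 5.0547)
J = -3392 (J = -106*(2 + 30) = -106*32 = -3392)
C = 7703471285/13231480150992 (C = -5*(-40921/(-36356) + 34660/6857)/(-39813 - 13263) = -5*(-40921*(-1/36356) + 34660/6857)/(-53076) = -5*(40921/36356 + 34660/6857)*(-1)/53076 = -7703471285*(-1)/(249293092*53076) = -5*(-1540694257/13231480150992) = 7703471285/13231480150992 ≈ 0.00058221)
1/(C + J) = 1/(7703471285/13231480150992 - 3392) = 1/(-44881172968693579/13231480150992) = -13231480150992/44881172968693579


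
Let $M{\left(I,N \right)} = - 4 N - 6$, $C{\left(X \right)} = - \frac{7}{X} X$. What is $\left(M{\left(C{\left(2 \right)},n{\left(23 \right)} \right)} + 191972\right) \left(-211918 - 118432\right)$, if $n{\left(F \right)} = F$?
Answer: $-63385575900$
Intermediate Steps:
$C{\left(X \right)} = -7$
$M{\left(I,N \right)} = -6 - 4 N$
$\left(M{\left(C{\left(2 \right)},n{\left(23 \right)} \right)} + 191972\right) \left(-211918 - 118432\right) = \left(\left(-6 - 92\right) + 191972\right) \left(-211918 - 118432\right) = \left(\left(-6 - 92\right) + 191972\right) \left(-330350\right) = \left(-98 + 191972\right) \left(-330350\right) = 191874 \left(-330350\right) = -63385575900$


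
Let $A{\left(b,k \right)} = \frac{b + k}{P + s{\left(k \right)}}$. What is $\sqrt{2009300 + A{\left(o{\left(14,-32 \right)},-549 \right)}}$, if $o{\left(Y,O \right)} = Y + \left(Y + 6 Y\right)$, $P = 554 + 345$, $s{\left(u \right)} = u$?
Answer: $\frac{\sqrt{9845563882}}{70} \approx 1417.5$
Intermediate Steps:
$P = 899$
$o{\left(Y,O \right)} = 8 Y$ ($o{\left(Y,O \right)} = Y + 7 Y = 8 Y$)
$A{\left(b,k \right)} = \frac{b + k}{899 + k}$
$\sqrt{2009300 + A{\left(o{\left(14,-32 \right)},-549 \right)}} = \sqrt{2009300 + \frac{8 \cdot 14 - 549}{899 - 549}} = \sqrt{2009300 + \frac{112 - 549}{350}} = \sqrt{2009300 + \frac{1}{350} \left(-437\right)} = \sqrt{2009300 - \frac{437}{350}} = \sqrt{\frac{703254563}{350}} = \frac{\sqrt{9845563882}}{70}$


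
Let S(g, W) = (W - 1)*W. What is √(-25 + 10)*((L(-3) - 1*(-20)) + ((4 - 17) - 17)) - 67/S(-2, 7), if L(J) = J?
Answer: -67/42 - 13*I*√15 ≈ -1.5952 - 50.349*I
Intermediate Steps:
S(g, W) = W*(-1 + W) (S(g, W) = (-1 + W)*W = W*(-1 + W))
√(-25 + 10)*((L(-3) - 1*(-20)) + ((4 - 17) - 17)) - 67/S(-2, 7) = √(-25 + 10)*((-3 - 1*(-20)) + ((4 - 17) - 17)) - 67*1/(7*(-1 + 7)) = √(-15)*((-3 + 20) + (-13 - 17)) - 67/(7*6) = (I*√15)*(17 - 30) - 67/42 = (I*√15)*(-13) - 67*1/42 = -13*I*√15 - 67/42 = -67/42 - 13*I*√15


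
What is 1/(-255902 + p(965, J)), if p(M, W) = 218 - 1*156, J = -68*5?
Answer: -1/255840 ≈ -3.9087e-6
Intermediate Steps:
J = -340
p(M, W) = 62 (p(M, W) = 218 - 156 = 62)
1/(-255902 + p(965, J)) = 1/(-255902 + 62) = 1/(-255840) = -1/255840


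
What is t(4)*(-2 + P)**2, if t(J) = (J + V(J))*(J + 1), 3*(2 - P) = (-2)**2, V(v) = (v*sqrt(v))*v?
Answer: 320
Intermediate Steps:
V(v) = v**(5/2) (V(v) = v**(3/2)*v = v**(5/2))
P = 2/3 (P = 2 - 1/3*(-2)**2 = 2 - 1/3*4 = 2 - 4/3 = 2/3 ≈ 0.66667)
t(J) = (1 + J)*(J + J**(5/2)) (t(J) = (J + J**(5/2))*(J + 1) = (J + J**(5/2))*(1 + J) = (1 + J)*(J + J**(5/2)))
t(4)*(-2 + P)**2 = (4 + 4**2 + 4**(5/2) + 4**(7/2))*(-2 + 2/3)**2 = (4 + 16 + 32 + 128)*(-4/3)**2 = 180*(16/9) = 320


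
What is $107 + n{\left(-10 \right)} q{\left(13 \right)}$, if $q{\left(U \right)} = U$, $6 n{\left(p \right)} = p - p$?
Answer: $107$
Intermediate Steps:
$n{\left(p \right)} = 0$ ($n{\left(p \right)} = \frac{p - p}{6} = \frac{1}{6} \cdot 0 = 0$)
$107 + n{\left(-10 \right)} q{\left(13 \right)} = 107 + 0 \cdot 13 = 107 + 0 = 107$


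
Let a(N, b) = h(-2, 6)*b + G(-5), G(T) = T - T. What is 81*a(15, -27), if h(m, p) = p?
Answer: -13122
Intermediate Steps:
G(T) = 0
a(N, b) = 6*b (a(N, b) = 6*b + 0 = 6*b)
81*a(15, -27) = 81*(6*(-27)) = 81*(-162) = -13122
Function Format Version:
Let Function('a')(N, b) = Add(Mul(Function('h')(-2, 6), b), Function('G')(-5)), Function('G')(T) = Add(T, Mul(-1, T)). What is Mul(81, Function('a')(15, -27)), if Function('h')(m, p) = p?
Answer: -13122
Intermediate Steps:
Function('G')(T) = 0
Function('a')(N, b) = Mul(6, b) (Function('a')(N, b) = Add(Mul(6, b), 0) = Mul(6, b))
Mul(81, Function('a')(15, -27)) = Mul(81, Mul(6, -27)) = Mul(81, -162) = -13122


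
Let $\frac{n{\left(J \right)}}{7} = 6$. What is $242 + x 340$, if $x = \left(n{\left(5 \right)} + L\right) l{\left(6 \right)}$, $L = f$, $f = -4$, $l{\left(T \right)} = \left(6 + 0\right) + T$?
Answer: $155282$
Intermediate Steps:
$n{\left(J \right)} = 42$ ($n{\left(J \right)} = 7 \cdot 6 = 42$)
$l{\left(T \right)} = 6 + T$
$L = -4$
$x = 456$ ($x = \left(42 - 4\right) \left(6 + 6\right) = 38 \cdot 12 = 456$)
$242 + x 340 = 242 + 456 \cdot 340 = 242 + 155040 = 155282$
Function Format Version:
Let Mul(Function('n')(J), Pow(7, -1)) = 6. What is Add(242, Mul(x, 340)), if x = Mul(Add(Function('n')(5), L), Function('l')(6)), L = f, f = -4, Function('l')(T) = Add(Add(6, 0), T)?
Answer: 155282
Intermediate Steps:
Function('n')(J) = 42 (Function('n')(J) = Mul(7, 6) = 42)
Function('l')(T) = Add(6, T)
L = -4
x = 456 (x = Mul(Add(42, -4), Add(6, 6)) = Mul(38, 12) = 456)
Add(242, Mul(x, 340)) = Add(242, Mul(456, 340)) = Add(242, 155040) = 155282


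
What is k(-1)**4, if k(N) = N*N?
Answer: 1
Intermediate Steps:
k(N) = N**2
k(-1)**4 = ((-1)**2)**4 = 1**4 = 1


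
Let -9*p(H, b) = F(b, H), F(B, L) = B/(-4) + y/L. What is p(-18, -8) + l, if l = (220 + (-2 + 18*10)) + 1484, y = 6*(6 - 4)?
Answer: 50810/27 ≈ 1881.9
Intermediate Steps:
y = 12 (y = 6*2 = 12)
F(B, L) = 12/L - B/4 (F(B, L) = B/(-4) + 12/L = B*(-¼) + 12/L = -B/4 + 12/L = 12/L - B/4)
p(H, b) = -4/(3*H) + b/36 (p(H, b) = -(12/H - b/4)/9 = -4/(3*H) + b/36)
l = 1882 (l = (220 + (-2 + 180)) + 1484 = (220 + 178) + 1484 = 398 + 1484 = 1882)
p(-18, -8) + l = (1/36)*(-48 - 18*(-8))/(-18) + 1882 = (1/36)*(-1/18)*(-48 + 144) + 1882 = (1/36)*(-1/18)*96 + 1882 = -4/27 + 1882 = 50810/27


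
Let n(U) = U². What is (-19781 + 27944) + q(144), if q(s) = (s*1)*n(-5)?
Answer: 11763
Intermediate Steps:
q(s) = 25*s (q(s) = (s*1)*(-5)² = s*25 = 25*s)
(-19781 + 27944) + q(144) = (-19781 + 27944) + 25*144 = 8163 + 3600 = 11763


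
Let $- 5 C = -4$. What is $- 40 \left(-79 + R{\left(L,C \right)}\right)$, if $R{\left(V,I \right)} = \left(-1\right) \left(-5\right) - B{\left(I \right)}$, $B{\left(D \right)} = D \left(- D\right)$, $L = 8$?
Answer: $\frac{14672}{5} \approx 2934.4$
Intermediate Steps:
$C = \frac{4}{5}$ ($C = \left(- \frac{1}{5}\right) \left(-4\right) = \frac{4}{5} \approx 0.8$)
$B{\left(D \right)} = - D^{2}$
$R{\left(V,I \right)} = 5 + I^{2}$ ($R{\left(V,I \right)} = \left(-1\right) \left(-5\right) - - I^{2} = 5 + I^{2}$)
$- 40 \left(-79 + R{\left(L,C \right)}\right) = - 40 \left(-79 + \left(5 + \left(\frac{4}{5}\right)^{2}\right)\right) = - 40 \left(-79 + \left(5 + \frac{16}{25}\right)\right) = - 40 \left(-79 + \frac{141}{25}\right) = \left(-40\right) \left(- \frac{1834}{25}\right) = \frac{14672}{5}$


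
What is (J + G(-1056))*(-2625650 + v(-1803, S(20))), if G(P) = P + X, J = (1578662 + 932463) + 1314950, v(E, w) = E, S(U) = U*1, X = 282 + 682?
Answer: -10052590511299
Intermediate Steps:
X = 964
S(U) = U
J = 3826075 (J = 2511125 + 1314950 = 3826075)
G(P) = 964 + P (G(P) = P + 964 = 964 + P)
(J + G(-1056))*(-2625650 + v(-1803, S(20))) = (3826075 + (964 - 1056))*(-2625650 - 1803) = (3826075 - 92)*(-2627453) = 3825983*(-2627453) = -10052590511299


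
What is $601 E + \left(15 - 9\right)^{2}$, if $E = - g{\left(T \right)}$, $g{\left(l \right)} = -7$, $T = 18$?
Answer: $4243$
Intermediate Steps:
$E = 7$ ($E = \left(-1\right) \left(-7\right) = 7$)
$601 E + \left(15 - 9\right)^{2} = 601 \cdot 7 + \left(15 - 9\right)^{2} = 4207 + \left(15 - 9\right)^{2} = 4207 + 6^{2} = 4207 + 36 = 4243$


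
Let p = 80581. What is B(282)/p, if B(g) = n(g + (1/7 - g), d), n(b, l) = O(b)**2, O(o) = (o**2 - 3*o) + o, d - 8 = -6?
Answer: 169/193474981 ≈ 8.7350e-7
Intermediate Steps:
d = 2 (d = 8 - 6 = 2)
O(o) = o**2 - 2*o
n(b, l) = b**2*(-2 + b)**2 (n(b, l) = (b*(-2 + b))**2 = b**2*(-2 + b)**2)
B(g) = 169/2401 (B(g) = (g + (1/7 - g))**2*(-2 + (g + (1/7 - g)))**2 = (1/7)**2*(-2 + 1/7)**2 = (-13/7)**2/49 = (1/49)*(169/49) = 169/2401)
B(282)/p = (169/2401)/80581 = (169/2401)*(1/80581) = 169/193474981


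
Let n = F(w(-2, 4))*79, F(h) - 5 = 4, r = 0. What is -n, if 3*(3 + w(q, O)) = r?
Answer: -711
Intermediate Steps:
w(q, O) = -3 (w(q, O) = -3 + (⅓)*0 = -3 + 0 = -3)
F(h) = 9 (F(h) = 5 + 4 = 9)
n = 711 (n = 9*79 = 711)
-n = -1*711 = -711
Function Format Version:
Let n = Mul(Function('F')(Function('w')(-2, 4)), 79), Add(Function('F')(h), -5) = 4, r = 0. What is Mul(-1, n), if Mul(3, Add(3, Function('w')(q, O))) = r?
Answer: -711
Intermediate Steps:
Function('w')(q, O) = -3 (Function('w')(q, O) = Add(-3, Mul(Rational(1, 3), 0)) = Add(-3, 0) = -3)
Function('F')(h) = 9 (Function('F')(h) = Add(5, 4) = 9)
n = 711 (n = Mul(9, 79) = 711)
Mul(-1, n) = Mul(-1, 711) = -711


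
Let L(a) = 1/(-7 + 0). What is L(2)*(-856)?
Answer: 856/7 ≈ 122.29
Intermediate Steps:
L(a) = -1/7 (L(a) = 1/(-7) = -1/7)
L(2)*(-856) = -1/7*(-856) = 856/7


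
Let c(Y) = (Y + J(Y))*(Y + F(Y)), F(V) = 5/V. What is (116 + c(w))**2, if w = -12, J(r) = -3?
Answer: 1461681/16 ≈ 91355.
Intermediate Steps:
c(Y) = (-3 + Y)*(Y + 5/Y) (c(Y) = (Y - 3)*(Y + 5/Y) = (-3 + Y)*(Y + 5/Y))
(116 + c(w))**2 = (116 + (5 + (-12)**2 - 15/(-12) - 3*(-12)))**2 = (116 + (5 + 144 - 15*(-1/12) + 36))**2 = (116 + (5 + 144 + 5/4 + 36))**2 = (116 + 745/4)**2 = (1209/4)**2 = 1461681/16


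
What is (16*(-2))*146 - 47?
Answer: -4719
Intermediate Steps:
(16*(-2))*146 - 47 = -32*146 - 47 = -4672 - 47 = -4719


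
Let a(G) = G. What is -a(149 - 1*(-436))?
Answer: -585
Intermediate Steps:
-a(149 - 1*(-436)) = -(149 - 1*(-436)) = -(149 + 436) = -1*585 = -585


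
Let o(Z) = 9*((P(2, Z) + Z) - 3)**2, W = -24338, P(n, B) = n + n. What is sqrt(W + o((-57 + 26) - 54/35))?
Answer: I*sqrt(18844706)/35 ≈ 124.03*I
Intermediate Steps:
P(n, B) = 2*n
o(Z) = 9*(1 + Z)**2 (o(Z) = 9*((2*2 + Z) - 3)**2 = 9*((4 + Z) - 3)**2 = 9*(1 + Z)**2)
sqrt(W + o((-57 + 26) - 54/35)) = sqrt(-24338 + 9*(1 + ((-57 + 26) - 54/35))**2) = sqrt(-24338 + 9*(1 + (-31 - 54*1/35))**2) = sqrt(-24338 + 9*(1 + (-31 - 54/35))**2) = sqrt(-24338 + 9*(1 - 1139/35)**2) = sqrt(-24338 + 9*(-1104/35)**2) = sqrt(-24338 + 9*(1218816/1225)) = sqrt(-24338 + 10969344/1225) = sqrt(-18844706/1225) = I*sqrt(18844706)/35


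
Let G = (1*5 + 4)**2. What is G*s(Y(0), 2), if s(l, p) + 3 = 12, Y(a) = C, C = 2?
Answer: 729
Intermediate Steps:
Y(a) = 2
s(l, p) = 9 (s(l, p) = -3 + 12 = 9)
G = 81 (G = (5 + 4)**2 = 9**2 = 81)
G*s(Y(0), 2) = 81*9 = 729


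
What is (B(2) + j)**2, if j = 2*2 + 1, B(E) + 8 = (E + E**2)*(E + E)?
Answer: 441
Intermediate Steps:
B(E) = -8 + 2*E*(E + E**2) (B(E) = -8 + (E + E**2)*(E + E) = -8 + (E + E**2)*(2*E) = -8 + 2*E*(E + E**2))
j = 5 (j = 4 + 1 = 5)
(B(2) + j)**2 = ((-8 + 2*2**2 + 2*2**3) + 5)**2 = ((-8 + 2*4 + 2*8) + 5)**2 = ((-8 + 8 + 16) + 5)**2 = (16 + 5)**2 = 21**2 = 441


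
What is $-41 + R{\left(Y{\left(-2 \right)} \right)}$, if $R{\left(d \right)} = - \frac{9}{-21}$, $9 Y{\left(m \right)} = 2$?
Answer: $- \frac{284}{7} \approx -40.571$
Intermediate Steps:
$Y{\left(m \right)} = \frac{2}{9}$ ($Y{\left(m \right)} = \frac{1}{9} \cdot 2 = \frac{2}{9}$)
$R{\left(d \right)} = \frac{3}{7}$ ($R{\left(d \right)} = \left(-9\right) \left(- \frac{1}{21}\right) = \frac{3}{7}$)
$-41 + R{\left(Y{\left(-2 \right)} \right)} = -41 + \frac{3}{7} = - \frac{284}{7}$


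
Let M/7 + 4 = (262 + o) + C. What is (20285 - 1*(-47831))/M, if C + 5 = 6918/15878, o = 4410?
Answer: 135193231/64790278 ≈ 2.0866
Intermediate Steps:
C = -36236/7939 (C = -5 + 6918/15878 = -5 + 6918*(1/15878) = -5 + 3459/7939 = -36236/7939 ≈ -4.5643)
M = 259161112/7939 (M = -28 + 7*((262 + 4410) - 36236/7939) = -28 + 7*(4672 - 36236/7939) = -28 + 7*(37054772/7939) = -28 + 259383404/7939 = 259161112/7939 ≈ 32644.)
(20285 - 1*(-47831))/M = (20285 - 1*(-47831))/(259161112/7939) = (20285 + 47831)*(7939/259161112) = 68116*(7939/259161112) = 135193231/64790278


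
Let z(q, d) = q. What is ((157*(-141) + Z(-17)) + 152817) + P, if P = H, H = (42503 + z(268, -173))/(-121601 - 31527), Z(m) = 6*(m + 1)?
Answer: 19996023981/153128 ≈ 1.3058e+5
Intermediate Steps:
Z(m) = 6 + 6*m (Z(m) = 6*(1 + m) = 6 + 6*m)
H = -42771/153128 (H = (42503 + 268)/(-121601 - 31527) = 42771/(-153128) = 42771*(-1/153128) = -42771/153128 ≈ -0.27932)
P = -42771/153128 ≈ -0.27932
((157*(-141) + Z(-17)) + 152817) + P = ((157*(-141) + (6 + 6*(-17))) + 152817) - 42771/153128 = ((-22137 + (6 - 102)) + 152817) - 42771/153128 = ((-22137 - 96) + 152817) - 42771/153128 = (-22233 + 152817) - 42771/153128 = 130584 - 42771/153128 = 19996023981/153128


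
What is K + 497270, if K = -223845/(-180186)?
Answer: 29867105355/60062 ≈ 4.9727e+5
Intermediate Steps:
K = 74615/60062 (K = -223845*(-1/180186) = 74615/60062 ≈ 1.2423)
K + 497270 = 74615/60062 + 497270 = 29867105355/60062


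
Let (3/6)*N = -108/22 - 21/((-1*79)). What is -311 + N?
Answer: -278329/869 ≈ -320.29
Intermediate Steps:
N = -8070/869 (N = 2*(-108/22 - 21/((-1*79))) = 2*(-108*1/22 - 21/(-79)) = 2*(-54/11 - 21*(-1/79)) = 2*(-54/11 + 21/79) = 2*(-4035/869) = -8070/869 ≈ -9.2865)
-311 + N = -311 - 8070/869 = -278329/869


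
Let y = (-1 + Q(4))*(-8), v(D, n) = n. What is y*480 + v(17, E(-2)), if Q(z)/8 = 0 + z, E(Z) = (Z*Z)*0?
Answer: -119040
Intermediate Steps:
E(Z) = 0 (E(Z) = Z**2*0 = 0)
Q(z) = 8*z (Q(z) = 8*(0 + z) = 8*z)
y = -248 (y = (-1 + 8*4)*(-8) = (-1 + 32)*(-8) = 31*(-8) = -248)
y*480 + v(17, E(-2)) = -248*480 + 0 = -119040 + 0 = -119040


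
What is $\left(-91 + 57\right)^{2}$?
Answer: $1156$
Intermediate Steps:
$\left(-91 + 57\right)^{2} = \left(-34\right)^{2} = 1156$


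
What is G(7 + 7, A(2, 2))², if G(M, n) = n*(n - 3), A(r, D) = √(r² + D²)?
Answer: 136 - 96*√2 ≈ 0.23550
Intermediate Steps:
A(r, D) = √(D² + r²)
G(M, n) = n*(-3 + n)
G(7 + 7, A(2, 2))² = (√(2² + 2²)*(-3 + √(2² + 2²)))² = (√(4 + 4)*(-3 + √(4 + 4)))² = (√8*(-3 + √8))² = ((2*√2)*(-3 + 2*√2))² = (2*√2*(-3 + 2*√2))² = 8*(-3 + 2*√2)²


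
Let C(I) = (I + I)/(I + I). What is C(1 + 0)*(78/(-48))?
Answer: -13/8 ≈ -1.6250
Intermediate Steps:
C(I) = 1 (C(I) = (2*I)/((2*I)) = (2*I)*(1/(2*I)) = 1)
C(1 + 0)*(78/(-48)) = 1*(78/(-48)) = 1*(78*(-1/48)) = 1*(-13/8) = -13/8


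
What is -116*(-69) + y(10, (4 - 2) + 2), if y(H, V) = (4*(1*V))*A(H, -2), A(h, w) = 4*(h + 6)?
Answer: 9028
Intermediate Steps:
A(h, w) = 24 + 4*h (A(h, w) = 4*(6 + h) = 24 + 4*h)
y(H, V) = 4*V*(24 + 4*H) (y(H, V) = (4*(1*V))*(24 + 4*H) = (4*V)*(24 + 4*H) = 4*V*(24 + 4*H))
-116*(-69) + y(10, (4 - 2) + 2) = -116*(-69) + 16*((4 - 2) + 2)*(6 + 10) = 8004 + 16*(2 + 2)*16 = 8004 + 16*4*16 = 8004 + 1024 = 9028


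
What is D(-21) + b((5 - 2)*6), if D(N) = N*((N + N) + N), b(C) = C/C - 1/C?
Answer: 23831/18 ≈ 1323.9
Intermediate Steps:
b(C) = 1 - 1/C
D(N) = 3*N² (D(N) = N*(2*N + N) = N*(3*N) = 3*N²)
D(-21) + b((5 - 2)*6) = 3*(-21)² + (-1 + (5 - 2)*6)/(((5 - 2)*6)) = 3*441 + (-1 + 3*6)/((3*6)) = 1323 + (-1 + 18)/18 = 1323 + (1/18)*17 = 1323 + 17/18 = 23831/18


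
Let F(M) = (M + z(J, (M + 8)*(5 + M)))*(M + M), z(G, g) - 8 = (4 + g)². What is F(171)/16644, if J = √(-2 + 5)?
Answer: 2978262729/146 ≈ 2.0399e+7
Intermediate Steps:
J = √3 ≈ 1.7320
z(G, g) = 8 + (4 + g)²
F(M) = 2*M*(8 + M + (4 + (5 + M)*(8 + M))²) (F(M) = (M + (8 + (4 + (M + 8)*(5 + M))²))*(M + M) = (M + (8 + (4 + (8 + M)*(5 + M))²))*(2*M) = (M + (8 + (4 + (5 + M)*(8 + M))²))*(2*M) = (8 + M + (4 + (5 + M)*(8 + M))²)*(2*M) = 2*M*(8 + M + (4 + (5 + M)*(8 + M))²))
F(171)/16644 = (2*171*(8 + 171 + (44 + 171² + 13*171)²))/16644 = (2*171*(8 + 171 + (44 + 29241 + 2223)²))*(1/16644) = (2*171*(8 + 171 + 31508²))*(1/16644) = (2*171*(8 + 171 + 992754064))*(1/16644) = (2*171*992754243)*(1/16644) = 339521951106*(1/16644) = 2978262729/146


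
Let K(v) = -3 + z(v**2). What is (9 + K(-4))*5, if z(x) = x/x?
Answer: 35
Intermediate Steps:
z(x) = 1
K(v) = -2 (K(v) = -3 + 1 = -2)
(9 + K(-4))*5 = (9 - 2)*5 = 7*5 = 35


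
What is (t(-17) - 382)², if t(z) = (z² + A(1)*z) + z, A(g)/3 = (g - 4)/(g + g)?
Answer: 4489/4 ≈ 1122.3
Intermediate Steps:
A(g) = 3*(-4 + g)/(2*g) (A(g) = 3*((g - 4)/(g + g)) = 3*((-4 + g)/((2*g))) = 3*((-4 + g)*(1/(2*g))) = 3*((-4 + g)/(2*g)) = 3*(-4 + g)/(2*g))
t(z) = z² - 7*z/2 (t(z) = (z² + (3/2 - 6/1)*z) + z = (z² + (3/2 - 6*1)*z) + z = (z² + (3/2 - 6)*z) + z = (z² - 9*z/2) + z = z² - 7*z/2)
(t(-17) - 382)² = ((½)*(-17)*(-7 + 2*(-17)) - 382)² = ((½)*(-17)*(-7 - 34) - 382)² = ((½)*(-17)*(-41) - 382)² = (697/2 - 382)² = (-67/2)² = 4489/4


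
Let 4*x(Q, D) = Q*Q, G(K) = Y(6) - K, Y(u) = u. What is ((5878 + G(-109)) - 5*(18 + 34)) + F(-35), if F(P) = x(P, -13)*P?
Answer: -19943/4 ≈ -4985.8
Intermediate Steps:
G(K) = 6 - K
x(Q, D) = Q**2/4 (x(Q, D) = (Q*Q)/4 = Q**2/4)
F(P) = P**3/4 (F(P) = (P**2/4)*P = P**3/4)
((5878 + G(-109)) - 5*(18 + 34)) + F(-35) = ((5878 + (6 - 1*(-109))) - 5*(18 + 34)) + (1/4)*(-35)**3 = ((5878 + (6 + 109)) - 5*52) + (1/4)*(-42875) = ((5878 + 115) - 260) - 42875/4 = (5993 - 260) - 42875/4 = 5733 - 42875/4 = -19943/4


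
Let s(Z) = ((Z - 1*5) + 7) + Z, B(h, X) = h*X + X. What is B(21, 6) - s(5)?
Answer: 120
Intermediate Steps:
B(h, X) = X + X*h (B(h, X) = X*h + X = X + X*h)
s(Z) = 2 + 2*Z (s(Z) = ((Z - 5) + 7) + Z = ((-5 + Z) + 7) + Z = (2 + Z) + Z = 2 + 2*Z)
B(21, 6) - s(5) = 6*(1 + 21) - (2 + 2*5) = 6*22 - (2 + 10) = 132 - 1*12 = 132 - 12 = 120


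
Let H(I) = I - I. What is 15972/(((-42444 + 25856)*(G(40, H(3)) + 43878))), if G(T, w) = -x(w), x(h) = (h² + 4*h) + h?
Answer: -121/5514002 ≈ -2.1944e-5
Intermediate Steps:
H(I) = 0
x(h) = h² + 5*h
G(T, w) = -w*(5 + w)
15972/(((-42444 + 25856)*(G(40, H(3)) + 43878))) = 15972/(((-42444 + 25856)*(-1*0*(5 + 0) + 43878))) = 15972/((-16588*(-1*0*5 + 43878))) = 15972/((-16588*(0 + 43878))) = 15972/((-16588*43878)) = 15972/(-727848264) = 15972*(-1/727848264) = -121/5514002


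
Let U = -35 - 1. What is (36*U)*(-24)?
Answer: 31104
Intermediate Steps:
U = -36
(36*U)*(-24) = (36*(-36))*(-24) = -1296*(-24) = 31104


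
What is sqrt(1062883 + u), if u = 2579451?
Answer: sqrt(3642334) ≈ 1908.5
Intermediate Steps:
sqrt(1062883 + u) = sqrt(1062883 + 2579451) = sqrt(3642334)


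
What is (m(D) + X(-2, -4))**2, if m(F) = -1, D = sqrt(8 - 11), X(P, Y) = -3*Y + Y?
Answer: 49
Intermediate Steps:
X(P, Y) = -2*Y
D = I*sqrt(3) (D = sqrt(-3) = I*sqrt(3) ≈ 1.732*I)
(m(D) + X(-2, -4))**2 = (-1 - 2*(-4))**2 = (-1 + 8)**2 = 7**2 = 49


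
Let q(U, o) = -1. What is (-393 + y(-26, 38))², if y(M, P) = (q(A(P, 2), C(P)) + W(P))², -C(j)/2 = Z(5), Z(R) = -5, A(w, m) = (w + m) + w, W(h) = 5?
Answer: 142129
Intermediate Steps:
A(w, m) = m + 2*w (A(w, m) = (m + w) + w = m + 2*w)
C(j) = 10 (C(j) = -2*(-5) = 10)
y(M, P) = 16 (y(M, P) = (-1 + 5)² = 4² = 16)
(-393 + y(-26, 38))² = (-393 + 16)² = (-377)² = 142129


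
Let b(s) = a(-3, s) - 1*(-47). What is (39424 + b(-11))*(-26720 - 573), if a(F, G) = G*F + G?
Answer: -1077882449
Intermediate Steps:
a(F, G) = G + F*G (a(F, G) = F*G + G = G + F*G)
b(s) = 47 - 2*s (b(s) = s*(1 - 3) - 1*(-47) = s*(-2) + 47 = -2*s + 47 = 47 - 2*s)
(39424 + b(-11))*(-26720 - 573) = (39424 + (47 - 2*(-11)))*(-26720 - 573) = (39424 + (47 + 22))*(-27293) = (39424 + 69)*(-27293) = 39493*(-27293) = -1077882449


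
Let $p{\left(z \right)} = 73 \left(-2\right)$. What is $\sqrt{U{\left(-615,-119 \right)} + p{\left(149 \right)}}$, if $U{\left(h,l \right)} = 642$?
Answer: $4 \sqrt{31} \approx 22.271$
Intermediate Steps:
$p{\left(z \right)} = -146$
$\sqrt{U{\left(-615,-119 \right)} + p{\left(149 \right)}} = \sqrt{642 - 146} = \sqrt{496} = 4 \sqrt{31}$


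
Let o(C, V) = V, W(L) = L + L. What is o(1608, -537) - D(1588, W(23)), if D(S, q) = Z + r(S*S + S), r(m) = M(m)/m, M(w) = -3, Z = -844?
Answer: 774662927/2523332 ≈ 307.00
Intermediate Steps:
W(L) = 2*L
r(m) = -3/m
D(S, q) = -844 - 3/(S + S²) (D(S, q) = -844 - 3/(S*S + S) = -844 - 3/(S² + S) = -844 - 3/(S + S²))
o(1608, -537) - D(1588, W(23)) = -537 - (-3 - 844*1588*(1 + 1588))/(1588*(1 + 1588)) = -537 - (-3 - 844*1588*1589)/(1588*1589) = -537 - (-3 - 2129692208)/(1588*1589) = -537 - (-2129692211)/(1588*1589) = -537 - 1*(-2129692211/2523332) = -537 + 2129692211/2523332 = 774662927/2523332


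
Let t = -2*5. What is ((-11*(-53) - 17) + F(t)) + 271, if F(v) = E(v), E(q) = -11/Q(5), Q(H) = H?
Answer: 4174/5 ≈ 834.80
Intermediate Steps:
t = -10
E(q) = -11/5
F(v) = -11/5
((-11*(-53) - 17) + F(t)) + 271 = ((-11*(-53) - 17) - 11/5) + 271 = ((583 - 17) - 11/5) + 271 = (566 - 11/5) + 271 = 2819/5 + 271 = 4174/5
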